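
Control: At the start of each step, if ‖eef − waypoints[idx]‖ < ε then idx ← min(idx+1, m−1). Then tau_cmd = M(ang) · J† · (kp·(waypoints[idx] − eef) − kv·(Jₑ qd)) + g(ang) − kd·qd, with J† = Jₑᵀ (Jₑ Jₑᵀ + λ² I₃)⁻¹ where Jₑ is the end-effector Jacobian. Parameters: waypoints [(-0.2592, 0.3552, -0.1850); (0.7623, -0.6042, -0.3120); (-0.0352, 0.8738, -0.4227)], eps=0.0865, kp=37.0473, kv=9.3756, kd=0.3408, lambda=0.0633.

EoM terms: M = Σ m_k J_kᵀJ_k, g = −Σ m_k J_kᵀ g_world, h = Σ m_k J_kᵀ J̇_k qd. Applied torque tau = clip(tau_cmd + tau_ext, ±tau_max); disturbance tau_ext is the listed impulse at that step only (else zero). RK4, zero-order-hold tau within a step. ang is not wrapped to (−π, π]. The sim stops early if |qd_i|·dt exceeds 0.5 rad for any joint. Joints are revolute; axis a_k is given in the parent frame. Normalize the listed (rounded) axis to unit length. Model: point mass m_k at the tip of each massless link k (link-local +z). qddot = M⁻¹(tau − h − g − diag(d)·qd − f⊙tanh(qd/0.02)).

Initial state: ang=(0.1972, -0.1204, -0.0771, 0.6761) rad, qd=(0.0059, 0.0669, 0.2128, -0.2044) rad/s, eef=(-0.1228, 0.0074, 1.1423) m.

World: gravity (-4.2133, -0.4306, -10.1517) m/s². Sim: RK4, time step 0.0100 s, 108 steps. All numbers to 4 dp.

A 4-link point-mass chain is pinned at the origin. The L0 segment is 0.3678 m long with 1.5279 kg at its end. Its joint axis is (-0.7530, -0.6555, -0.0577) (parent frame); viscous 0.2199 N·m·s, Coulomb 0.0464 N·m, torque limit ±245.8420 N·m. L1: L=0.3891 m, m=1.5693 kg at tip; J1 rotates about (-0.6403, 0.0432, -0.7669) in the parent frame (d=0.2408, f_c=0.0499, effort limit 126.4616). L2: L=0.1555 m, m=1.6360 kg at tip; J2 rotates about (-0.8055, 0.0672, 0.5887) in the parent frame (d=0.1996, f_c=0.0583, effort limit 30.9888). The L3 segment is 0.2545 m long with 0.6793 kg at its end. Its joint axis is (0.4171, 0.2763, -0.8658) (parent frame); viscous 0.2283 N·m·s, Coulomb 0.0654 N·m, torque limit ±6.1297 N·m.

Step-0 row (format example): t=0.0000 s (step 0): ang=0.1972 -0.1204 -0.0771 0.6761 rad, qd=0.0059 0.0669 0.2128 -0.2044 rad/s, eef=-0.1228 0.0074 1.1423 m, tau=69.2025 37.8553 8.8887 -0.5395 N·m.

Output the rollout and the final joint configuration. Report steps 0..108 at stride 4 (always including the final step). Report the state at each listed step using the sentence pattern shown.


t=0.0400 s (step 4): ang=0.1934 -0.0060 -0.1610 0.7476 rad, qd=-0.2533 5.3098 -3.9865 2.7748 rad/s, eef=-0.1363 0.0236 1.1353 m, tau=11.7561 27.6065 8.1507 -0.9389 N·m.
t=0.0800 s (step 8): ang=0.1670 0.2872 -0.3683 0.8857 rad, qd=-1.1590 9.0773 -6.2881 3.9282 rad/s, eef=-0.1677 0.0735 1.1103 m, tau=-78.1408 12.7268 6.2139 -0.5803 N·m.
t=0.1200 s (step 12): ang=0.0991 0.6798 -0.6545 1.0486 rad, qd=-2.1508 9.9135 -7.8214 3.9837 rad/s, eef=-0.1855 0.1566 1.0538 m, tau=-86.6539 -5.0730 2.7207 -0.2576 N·m.
t=0.1600 s (step 16): ang=0.0057 1.0401 -0.9710 1.1960 rad, qd=-2.4099 7.9004 -7.8465 3.2675 rad/s, eef=-0.1644 0.2450 0.9620 m, tau=-35.6378 -15.3007 0.4432 -0.3001 N·m.
t=0.2000 s (step 20): ang=-0.0862 1.3077 -1.2712 1.3123 rad, qd=-2.1323 5.5465 -7.1727 2.5183 rad/s, eef=-0.1159 0.3096 0.8516 m, tau=-0.6927 -19.1686 0.6344 -0.6350 N·m.
t=0.2400 s (step 24): ang=-0.1612 1.4896 -1.5451 1.4009 rad, qd=-1.5954 3.6265 -6.5977 1.8900 rad/s, eef=-0.0645 0.3461 0.7388 m, tau=15.1723 -20.3516 2.1273 -0.9721 N·m.
t=0.2800 s (step 28): ang=-0.2117 1.6022 -1.8021 1.4662 rad, qd=-0.9101 2.0408 -6.3239 1.3405 rad/s, eef=-0.0233 0.3634 0.6317 m, tau=21.3833 -20.7597 3.9264 -1.1601 N·m.
t=0.3200 s (step 32): ang=-0.2325 1.6545 -2.0535 1.5104 rad, qd=-0.1164 0.5767 -6.3051 0.8320 rad/s, eef=0.0057 0.3712 0.5347 m, tau=23.8167 -21.3143 5.5007 -1.1594 N·m.
t=0.3600 s (step 36): ang=-0.2198 1.6476 -2.3076 1.5351 rad, qd=0.7624 -0.9316 -6.4136 0.3760 rad/s, eef=0.0257 0.3775 0.4523 m, tau=24.9852 -21.5815 6.4991 -0.9622 N·m.
t=0.4000 s (step 40): ang=-0.1705 1.5865 -2.5554 1.5442 rad, qd=1.7073 -1.8003 -5.5311 0.1515 rad/s, eef=0.0393 0.3909 0.3907 m, tau=12.5119 -6.8175 4.5039 -0.5921 N·m.
t=0.4400 s (step 44): ang=-0.0870 1.5498 -2.6964 1.5501 rad, qd=2.3863 0.2126 -1.3955 0.0602 rad/s, eef=0.0438 0.4146 0.3477 m, tau=-6.3354 5.1915 1.0637 -0.4219 N·m.
t=0.4800 s (step 48): ang=0.0155 1.5940 -2.6985 1.5355 rad, qd=2.7108 1.7940 0.9018 -0.7508 rad/s, eef=0.0376 0.4369 0.3047 m, tau=-12.3174 3.6311 0.4968 -0.0513 N·m.
t=0.5200 s (step 52): ang=0.1286 1.6789 -2.6465 1.4968 rad, qd=2.9343 2.3014 1.5108 -1.0917 rad/s, eef=0.0297 0.4550 0.2574 m, tau=-14.2132 0.5570 0.9242 0.0827 N·m.
t=0.5600 s (step 56): ang=0.2489 1.7644 -2.5923 1.4558 rad, qd=3.0592 1.8087 1.0512 -0.8754 rad/s, eef=0.0252 0.4704 0.2088 m, tau=-12.7584 -3.9558 1.8611 0.0020 N·m.
t=0.6000 s (step 60): ang=0.3712 1.8128 -2.5703 1.4310 rad, qd=3.0326 0.5542 0.0443 -0.3599 rad/s, eef=0.0224 0.4830 0.1620 m, tau=-13.8546 -4.7666 2.2298 -0.0982 N·m.
t=0.6400 s (step 64): ang=0.4899 1.8115 -2.5807 1.4260 rad, qd=2.8853 -0.5447 -0.4891 -0.0413 rad/s, eef=0.0165 0.4942 0.1189 m, tau=-19.5510 -0.9343 1.4836 -0.0131 N·m.
t=0.6800 s (step 68): ang=0.6008 1.7773 -2.6001 1.4260 rad, qd=2.6458 -1.0802 -0.4207 -0.0271 rad/s, eef=0.0049 0.5058 0.0794 m, tau=-26.0932 3.5687 0.3264 0.1882 N·m.
t=0.7200 s (step 72): ang=0.7007 1.7311 -2.6097 1.4255 rad, qd=2.3447 -1.1888 -0.0744 -0.0752 rad/s, eef=-0.0113 0.5177 0.0423 m, tau=-30.4822 6.2694 -0.5861 0.3550 N·m.
t=0.7600 s (step 76): ang=0.7880 1.6835 -2.6080 1.4222 rad, qd=2.0194 -1.1907 0.1081 -0.1174 rad/s, eef=-0.0298 0.5282 0.0076 m, tau=-32.3904 7.0649 -1.0044 0.4503 N·m.
t=0.8000 s (step 80): ang=0.8626 1.6359 -2.6027 1.4169 rad, qd=1.7141 -1.1910 0.1429 -0.1390 rad/s, eef=-0.0485 0.5364 -0.0245 m, tau=-33.0856 7.0539 -1.1713 0.5018 N·m.
t=0.8400 s (step 84): ang=0.9256 1.5879 -2.5979 1.4114 rad, qd=1.4442 -1.2099 0.0903 -0.1264 rad/s, eef=-0.0666 0.5423 -0.0535 m, tau=-33.3222 6.8431 -1.2390 0.5223 N·m.
t=0.8800 s (step 88): ang=0.9786 1.5391 -2.5959 1.4069 rad, qd=1.2126 -1.2262 0.0170 -0.0941 rad/s, eef=-0.0840 0.5463 -0.0793 m, tau=-33.4566 6.7168 -1.2939 0.5260 N·m.
t=0.9200 s (step 92): ang=1.0231 1.4904 -2.5958 1.4038 rad, qd=1.0174 -1.2014 -0.0031 -0.0574 rad/s, eef=-0.1007 0.5489 -0.1020 m, tau=-33.5424 6.6899 -1.3779 0.5247 N·m.
t=0.9600 s (step 96): ang=1.0604 1.4433 -2.5962 1.4015 rad, qd=0.8509 -1.1476 -0.0128 -0.0516 rad/s, eef=-0.1168 0.5503 -0.1217 m, tau=-33.5002 6.6222 -1.4416 0.5271 N·m.
t=1.0000 s (step 100): ang=1.0915 1.3988 -2.5970 1.3994 rad, qd=0.7091 -1.0786 -0.0223 -0.0502 rad/s, eef=-0.1321 0.5509 -0.1386 m, tau=-33.3436 6.4947 -1.4752 0.5238 N·m.
t=1.0400 s (step 104): ang=1.1174 1.3571 -2.5981 1.3974 rad, qd=0.5887 -1.0020 -0.0337 -0.0503 rad/s, eef=-0.1464 0.5509 -0.1530 m, tau=-33.1209 6.3333 -1.4847 0.5155 N·m.
t=1.0800 s (step 108): ang=1.1388 1.3186 -2.5998 1.3953 rad, qd=0.4870 -0.9218 -0.0460 -0.0517 rad/s, eef=-0.1598 0.5504 -0.1651 m.
final ang (rad): 1.1388 1.3186 -2.5998 1.3953


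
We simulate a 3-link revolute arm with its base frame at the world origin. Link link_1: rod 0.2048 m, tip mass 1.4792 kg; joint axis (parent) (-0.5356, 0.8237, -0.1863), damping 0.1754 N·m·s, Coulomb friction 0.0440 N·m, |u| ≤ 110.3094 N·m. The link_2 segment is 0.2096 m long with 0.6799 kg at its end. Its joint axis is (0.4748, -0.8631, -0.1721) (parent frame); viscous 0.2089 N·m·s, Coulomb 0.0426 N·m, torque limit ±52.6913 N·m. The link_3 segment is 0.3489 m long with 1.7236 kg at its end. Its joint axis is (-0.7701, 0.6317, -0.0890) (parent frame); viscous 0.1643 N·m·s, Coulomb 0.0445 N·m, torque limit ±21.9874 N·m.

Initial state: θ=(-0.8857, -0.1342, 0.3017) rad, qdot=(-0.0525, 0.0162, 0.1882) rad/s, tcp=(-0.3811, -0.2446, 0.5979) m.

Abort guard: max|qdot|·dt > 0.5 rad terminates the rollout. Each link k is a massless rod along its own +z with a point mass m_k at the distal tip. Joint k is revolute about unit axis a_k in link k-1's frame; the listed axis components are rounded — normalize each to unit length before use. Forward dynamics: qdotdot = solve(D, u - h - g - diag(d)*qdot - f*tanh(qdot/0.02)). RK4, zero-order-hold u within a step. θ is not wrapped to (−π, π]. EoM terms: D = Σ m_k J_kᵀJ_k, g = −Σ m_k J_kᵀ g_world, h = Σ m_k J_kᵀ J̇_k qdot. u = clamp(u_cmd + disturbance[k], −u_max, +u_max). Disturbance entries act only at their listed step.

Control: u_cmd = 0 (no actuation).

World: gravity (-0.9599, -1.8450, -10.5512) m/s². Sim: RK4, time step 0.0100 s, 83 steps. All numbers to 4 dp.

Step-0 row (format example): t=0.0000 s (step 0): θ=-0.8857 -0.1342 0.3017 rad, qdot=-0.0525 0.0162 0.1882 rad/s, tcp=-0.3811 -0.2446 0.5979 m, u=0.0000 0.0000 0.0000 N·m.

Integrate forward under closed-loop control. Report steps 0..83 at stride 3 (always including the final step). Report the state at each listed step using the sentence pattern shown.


t=0.0300 s (step 3): θ=-0.9093 -0.1567 0.3092 rad, qdot=-1.4631 -1.4173 0.3431 rad/s, tcp=-0.3829 -0.2447 0.5947 m, u=0.0000 0.0000 0.0000 N·m.
t=0.0600 s (step 6): θ=-0.9710 -0.2152 0.3226 rad, qdot=-2.6140 -2.4258 0.5470 rad/s, tcp=-0.3888 -0.2462 0.5850 m, u=0.0000 0.0000 0.0000 N·m.
t=0.0900 s (step 9): θ=-1.0640 -0.2991 0.3416 rad, qdot=-3.5555 -3.1181 0.7103 rad/s, tcp=-0.3991 -0.2487 0.5680 m, u=0.0000 0.0000 0.0000 N·m.
t=0.1200 s (step 12): θ=-1.1823 -0.3987 0.3654 rad, qdot=-4.2969 -3.4586 0.8925 rad/s, tcp=-0.4140 -0.2517 0.5425 m, u=0.0000 0.0000 0.0000 N·m.
t=0.1500 s (step 15): θ=-1.3200 -0.5028 0.3962 rad, qdot=-4.8598 -3.4152 1.1813 rad/s, tcp=-0.4332 -0.2551 0.5075 m, u=0.0000 0.0000 0.0000 N·m.
t=0.1800 s (step 18): θ=-1.4725 -0.6001 0.4377 rad, qdot=-5.2849 -3.0211 1.6018 rad/s, tcp=-0.4558 -0.2591 0.4619 m, u=0.0000 0.0000 0.0000 N·m.
t=0.2100 s (step 21): θ=-1.6362 -0.6815 0.4929 rad, qdot=-5.6166 -2.3689 2.0773 rad/s, tcp=-0.4802 -0.2643 0.4048 m, u=0.0000 0.0000 0.0000 N·m.
t=0.2400 s (step 24): θ=-1.8089 -0.7410 0.5611 rad, qdot=-5.8904 -1.5969 2.4251 rad/s, tcp=-0.5039 -0.2713 0.3353 m, u=0.0000 0.0000 0.0000 N·m.
t=0.2700 s (step 27): θ=-1.9892 -0.7776 0.6347 rad, qdot=-6.1176 -0.8557 2.4044 rad/s, tcp=-0.5236 -0.2814 0.2529 m, u=0.0000 0.0000 0.0000 N·m.
t=0.3000 s (step 30): θ=-2.1751 -0.7936 0.6997 rad, qdot=-6.2527 -0.2309 1.8282 rad/s, tcp=-0.5362 -0.2953 0.1577 m, u=0.0000 0.0000 0.0000 N·m.
t=0.3300 s (step 33): θ=-2.3626 -0.7933 0.7375 rad, qdot=-6.2115 0.2078 0.5673 rad/s, tcp=-0.5384 -0.3139 0.0504 m, u=0.0000 0.0000 0.0000 N·m.
t=0.3600 s (step 36): θ=-2.5439 -0.7803 0.7296 rad, qdot=-5.7970 0.7009 -1.1331 rad/s, tcp=-0.5264 -0.3368 -0.0681 m, u=0.0000 0.0000 0.0000 N·m.
t=0.3900 s (step 39): θ=-2.7054 -0.7494 0.6670 rad, qdot=-4.8744 1.4213 -3.0459 rad/s, tcp=-0.4952 -0.3631 -0.1958 m, u=0.0000 0.0000 0.0000 N·m.
t=0.4200 s (step 42): θ=-2.8295 -0.6874 0.5503 rad, qdot=-3.2602 2.9056 -4.6220 rad/s, tcp=-0.4384 -0.3901 -0.3279 m, u=0.0000 0.0000 0.0000 N·m.
t=0.4500 s (step 45): θ=-2.8923 -0.5624 0.3955 rad, qdot=-0.7860 5.6050 -5.6844 rad/s, tcp=-0.3509 -0.4123 -0.4565 m, u=0.0000 0.0000 0.0000 N·m.
t=0.4800 s (step 48): θ=-2.8707 -0.3497 0.1985 rad, qdot=2.2254 8.3757 -7.8160 rad/s, tcp=-0.2320 -0.4195 -0.5703 m, u=0.0000 0.0000 0.0000 N·m.
t=0.5100 s (step 51): θ=-2.7760 -0.0907 -0.0874 rad, qdot=3.3444 8.1052 -10.8458 rad/s, tcp=-0.0872 -0.3914 -0.6487 m, u=0.0000 0.0000 0.0000 N·m.
t=0.5400 s (step 54): θ=-2.7197 0.1099 -0.3837 rad, qdot=0.0491 5.4087 -7.8749 rad/s, tcp=0.0597 -0.3174 -0.6715 m, u=0.0000 0.0000 0.0000 N·m.
t=0.5700 s (step 57): θ=-2.7695 0.2518 -0.5372 rad, qdot=-3.1827 4.2577 -2.3604 rad/s, tcp=0.1891 -0.2217 -0.6590 m, u=0.0000 0.0000 0.0000 N·m.
t=0.6000 s (step 60): θ=-2.9011 0.3699 -0.5315 rad, qdot=-5.4689 3.6021 2.5960 rad/s, tcp=0.3010 -0.1222 -0.6323 m, u=0.0000 0.0000 0.0000 N·m.
t=0.6300 s (step 63): θ=-3.0925 0.4654 -0.3899 rad, qdot=-7.2284 2.7116 6.6996 rad/s, tcp=0.3976 -0.0263 -0.5978 m, u=0.0000 0.0000 0.0000 N·m.
t=0.6600 s (step 66): θ=-3.3311 0.5293 -0.1410 rad, qdot=-8.6029 1.4916 9.6062 rad/s, tcp=0.4778 0.0611 -0.5551 m, u=0.0000 0.0000 0.0000 N·m.
t=0.6900 s (step 69): θ=-3.6005 0.5504 0.1577 rad, qdot=-9.1466 -0.1626 9.6254 rad/s, tcp=0.5387 0.1333 -0.4995 m, u=0.0000 0.0000 0.0000 N·m.
t=0.7200 s (step 72): θ=-3.8655 0.5190 0.3983 rad, qdot=-8.3198 -1.8465 6.0620 rad/s, tcp=0.5818 0.1866 -0.4298 m, u=0.0000 0.0000 0.0000 N·m.
t=0.7500 s (step 75): θ=-4.0922 0.4509 0.5209 rad, qdot=-6.7213 -2.4494 2.3116 rad/s, tcp=0.6138 0.2257 -0.3543 m, u=0.0000 0.0000 0.0000 N·m.
t=0.7800 s (step 78): θ=-4.2658 0.3856 0.5520 rad, qdot=-4.8286 -1.7304 -0.0004 rad/s, tcp=0.6383 0.2563 -0.2799 m, u=0.0000 0.0000 0.0000 N·m.
t=0.8100 s (step 81): θ=-4.3822 0.3534 0.5323 rad, qdot=-2.9567 -0.3949 -1.2006 rad/s, tcp=0.6564 0.2806 -0.2102 m, u=0.0000 0.0000 0.0000 N·m.
t=0.8300 s (step 83): θ=-4.4300 0.3539 0.5025 rad, qdot=-1.8475 0.4083 -1.7706 rad/s, tcp=0.6651 0.2937 -0.1673 m.


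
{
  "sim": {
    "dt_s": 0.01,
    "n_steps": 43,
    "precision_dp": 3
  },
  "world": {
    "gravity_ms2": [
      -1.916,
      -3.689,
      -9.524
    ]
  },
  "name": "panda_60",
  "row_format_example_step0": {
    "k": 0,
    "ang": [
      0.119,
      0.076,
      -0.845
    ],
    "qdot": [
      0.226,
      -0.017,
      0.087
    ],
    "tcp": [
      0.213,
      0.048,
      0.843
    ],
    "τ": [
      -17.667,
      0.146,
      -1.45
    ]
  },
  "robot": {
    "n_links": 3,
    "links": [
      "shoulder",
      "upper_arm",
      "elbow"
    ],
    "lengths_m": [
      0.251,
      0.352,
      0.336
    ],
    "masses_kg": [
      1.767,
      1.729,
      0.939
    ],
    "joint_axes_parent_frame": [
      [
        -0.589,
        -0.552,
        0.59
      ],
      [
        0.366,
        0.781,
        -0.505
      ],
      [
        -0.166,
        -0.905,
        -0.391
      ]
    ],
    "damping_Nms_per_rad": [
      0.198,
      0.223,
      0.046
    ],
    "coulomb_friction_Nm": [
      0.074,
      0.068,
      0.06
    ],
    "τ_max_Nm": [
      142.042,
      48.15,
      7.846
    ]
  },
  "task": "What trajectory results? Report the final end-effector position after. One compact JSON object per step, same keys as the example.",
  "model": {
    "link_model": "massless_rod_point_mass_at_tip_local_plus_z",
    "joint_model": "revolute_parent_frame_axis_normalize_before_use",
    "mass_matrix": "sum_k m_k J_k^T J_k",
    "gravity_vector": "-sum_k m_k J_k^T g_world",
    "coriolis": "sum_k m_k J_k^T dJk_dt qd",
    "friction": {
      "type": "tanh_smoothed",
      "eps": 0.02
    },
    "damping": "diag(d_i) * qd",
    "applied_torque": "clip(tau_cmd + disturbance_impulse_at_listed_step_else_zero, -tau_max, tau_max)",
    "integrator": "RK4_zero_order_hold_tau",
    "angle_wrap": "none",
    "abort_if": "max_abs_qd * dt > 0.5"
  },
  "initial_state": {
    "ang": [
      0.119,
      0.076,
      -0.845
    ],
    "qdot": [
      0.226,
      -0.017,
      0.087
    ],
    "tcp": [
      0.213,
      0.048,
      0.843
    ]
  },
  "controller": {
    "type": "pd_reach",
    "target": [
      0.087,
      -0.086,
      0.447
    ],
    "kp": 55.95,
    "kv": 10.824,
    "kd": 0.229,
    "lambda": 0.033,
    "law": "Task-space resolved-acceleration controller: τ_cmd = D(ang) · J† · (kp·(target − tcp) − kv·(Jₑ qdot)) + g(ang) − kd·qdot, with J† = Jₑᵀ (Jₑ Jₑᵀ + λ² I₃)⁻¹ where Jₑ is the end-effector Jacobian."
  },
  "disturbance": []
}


{"k":1,"ang":[0.114,0.064,-0.854],"qdot":[-1.263,-2.399,-1.771],"tcp":[0.212,0.049,0.843],"\u03c4":[-16.134,0.4,-0.751]}
{"k":2,"ang":[0.095,0.03,-0.878],"qdot":[-2.458,-4.243,-3.136],"tcp":[0.211,0.05,0.841],"\u03c4":[-14.694,0.622,-0.246]}
{"k":3,"ang":[0.066,-0.019,-0.914],"qdot":[-3.409,-5.631,-4.084],"tcp":[0.209,0.05,0.839],"\u03c4":[-13.049,0.814,0.105]}
{"k":4,"ang":[0.028,-0.08,-0.958],"qdot":[-4.141,-6.616,-4.676],"tcp":[0.208,0.049,0.835],"\u03c4":[-11.088,0.938,0.334]}
{"k":5,"ang":[-0.016,-0.15,-1.007],"qdot":[-4.676,-7.253,-4.976],"tcp":[0.206,0.047,0.831],"\u03c4":[-8.88,0.961,0.472]}
{"k":6,"ang":[-0.065,-0.224,-1.057],"qdot":[-5.043,-7.605,-5.051],"tcp":[0.204,0.045,0.825],"\u03c4":[-6.578,0.88,0.548]}
{"k":7,"ang":[-0.116,-0.301,-1.107],"qdot":[-5.275,-7.744,-4.968],"tcp":[0.202,0.042,0.819],"\u03c4":[-4.328,0.717,0.587]}
{"k":8,"ang":[-0.17,-0.378,-1.156],"qdot":[-5.405,-7.732,-4.786],"tcp":[0.199,0.038,0.813],"\u03c4":[-2.229,0.503,0.608]}
{"k":9,"ang":[-0.224,-0.455,-1.202],"qdot":[-5.46,-7.62,-4.547],"tcp":[0.197,0.033,0.806],"\u03c4":[-0.332,0.267,0.624]}
{"k":10,"ang":[-0.279,-0.53,-1.246],"qdot":[-5.462,-7.446,-4.281],"tcp":[0.194,0.028,0.798],"\u03c4":[1.344,0.035,0.643]}
{"k":11,"ang":[-0.333,-0.604,-1.288],"qdot":[-5.428,-7.236,-4.009],"tcp":[0.192,0.023,0.79],"\u03c4":[2.802,-0.18,0.67]}
{"k":12,"ang":[-0.387,-0.675,-1.327],"qdot":[-5.369,-7.008,-3.742],"tcp":[0.189,0.017,0.782],"\u03c4":[4.055,-0.366,0.705]}
{"k":13,"ang":[-0.44,-0.744,-1.363],"qdot":[-5.292,-6.772,-3.486],"tcp":[0.187,0.011,0.773],"\u03c4":[5.122,-0.519,0.75]}
{"k":14,"ang":[-0.493,-0.81,-1.396],"qdot":[-5.202,-6.536,-3.246],"tcp":[0.185,0.006,0.764],"\u03c4":[6.022,-0.636,0.804]}
{"k":15,"ang":[-0.544,-0.874,-1.428],"qdot":[-5.105,-6.303,-3.023],"tcp":[0.183,-0.0,0.755],"\u03c4":[6.774,-0.718,0.866]}
{"k":16,"ang":[-0.595,-0.936,-1.457],"qdot":[-5.001,-6.077,-2.816],"tcp":[0.18,-0.006,0.746],"\u03c4":[7.394,-0.766,0.934]}
{"k":17,"ang":[-0.644,-0.996,-1.484],"qdot":[-4.894,-5.859,-2.625],"tcp":[0.179,-0.012,0.737],"\u03c4":[7.9,-0.783,1.007]}
{"k":18,"ang":[-0.693,-1.053,-1.509],"qdot":[-4.783,-5.649,-2.449],"tcp":[0.177,-0.018,0.728],"\u03c4":[8.306,-0.771,1.084]}
{"k":19,"ang":[-0.74,-1.109,-1.533],"qdot":[-4.671,-5.447,-2.287],"tcp":[0.175,-0.023,0.718],"\u03c4":[8.624,-0.733,1.163]}
{"k":20,"ang":[-0.786,-1.162,-1.555],"qdot":[-4.557,-5.255,-2.138],"tcp":[0.173,-0.028,0.709],"\u03c4":[8.866,-0.672,1.243]}
{"k":21,"ang":[-0.831,-1.214,-1.576],"qdot":[-4.443,-5.07,-2.0],"tcp":[0.171,-0.033,0.7],"\u03c4":[9.043,-0.59,1.324]}
{"k":22,"ang":[-0.875,-1.264,-1.595],"qdot":[-4.328,-4.893,-1.872],"tcp":[0.17,-0.038,0.69],"\u03c4":[9.162,-0.492,1.403]}
{"k":23,"ang":[-0.917,-1.312,-1.613],"qdot":[-4.214,-4.724,-1.753],"tcp":[0.168,-0.042,0.681],"\u03c4":[9.231,-0.379,1.482]}
{"k":24,"ang":[-0.959,-1.358,-1.63],"qdot":[-4.099,-4.562,-1.643],"tcp":[0.167,-0.046,0.672],"\u03c4":[9.258,-0.253,1.558]}
{"k":25,"ang":[-0.999,-1.403,-1.646],"qdot":[-3.985,-4.406,-1.54],"tcp":[0.165,-0.05,0.663],"\u03c4":[9.249,-0.118,1.631]}
{"k":26,"ang":[-1.039,-1.446,-1.661],"qdot":[-3.871,-4.257,-1.444],"tcp":[0.164,-0.054,0.655],"\u03c4":[9.208,0.025,1.702]}
{"k":27,"ang":[-1.077,-1.488,-1.675],"qdot":[-3.759,-4.113,-1.354],"tcp":[0.162,-0.057,0.646],"\u03c4":[9.141,0.174,1.769]}
{"k":28,"ang":[-1.114,-1.528,-1.688],"qdot":[-3.647,-3.975,-1.268],"tcp":[0.161,-0.06,0.637],"\u03c4":[9.052,0.328,1.832]}
{"k":29,"ang":[-1.15,-1.568,-1.7],"qdot":[-3.537,-3.842,-1.188],"tcp":[0.159,-0.063,0.629],"\u03c4":[8.944,0.484,1.891]}
{"k":30,"ang":[-1.185,-1.605,-1.712],"qdot":[-3.427,-3.713,-1.112],"tcp":[0.158,-0.066,0.621],"\u03c4":[8.821,0.641,1.947]}
{"k":31,"ang":[-1.218,-1.642,-1.723],"qdot":[-3.32,-3.589,-1.04],"tcp":[0.156,-0.068,0.613],"\u03c4":[8.685,0.798,1.998]}
{"k":32,"ang":[-1.251,-1.677,-1.733],"qdot":[-3.214,-3.469,-0.972],"tcp":[0.155,-0.07,0.606],"\u03c4":[8.54,0.955,2.046]}
{"k":33,"ang":[-1.283,-1.711,-1.742],"qdot":[-3.11,-3.354,-0.907],"tcp":[0.153,-0.072,0.598],"\u03c4":[8.386,1.109,2.089]}
{"k":34,"ang":[-1.313,-1.744,-1.751],"qdot":[-3.008,-3.242,-0.845],"tcp":[0.152,-0.073,0.591],"\u03c4":[8.227,1.26,2.129]}
{"k":35,"ang":[-1.343,-1.776,-1.759],"qdot":[-2.907,-3.133,-0.785],"tcp":[0.15,-0.075,0.584],"\u03c4":[8.064,1.408,2.164]}
{"k":36,"ang":[-1.371,-1.807,-1.767],"qdot":[-2.81,-3.028,-0.728],"tcp":[0.149,-0.076,0.577],"\u03c4":[7.898,1.552,2.196]}
{"k":37,"ang":[-1.399,-1.837,-1.774],"qdot":[-2.714,-2.926,-0.674],"tcp":[0.147,-0.077,0.57],"\u03c4":[7.731,1.692,2.224]}
{"k":38,"ang":[-1.426,-1.865,-1.78],"qdot":[-2.621,-2.827,-0.622],"tcp":[0.146,-0.078,0.564],"\u03c4":[7.563,1.826,2.249]}
{"k":39,"ang":[-1.451,-1.893,-1.786],"qdot":[-2.53,-2.731,-0.572],"tcp":[0.144,-0.078,0.558],"\u03c4":[7.397,1.955,2.27]}
{"k":40,"ang":[-1.476,-1.92,-1.791],"qdot":[-2.442,-2.638,-0.524],"tcp":[0.143,-0.079,0.552],"\u03c4":[7.232,2.078,2.288]}
{"k":41,"ang":[-1.5,-1.946,-1.796],"qdot":[-2.356,-2.548,-0.478],"tcp":[0.141,-0.079,0.546],"\u03c4":[7.069,2.195,2.303]}
{"k":42,"ang":[-1.523,-1.971,-1.801],"qdot":[-2.273,-2.46,-0.433],"tcp":[0.14,-0.079,0.541],"\u03c4":[6.91,2.306,2.316]}
{"k":43,"ang":[-1.546,-1.995,-1.805],"qdot":[-2.193,-2.375,-0.391],"tcp":[0.138,-0.08,0.536]}
{"summary": "final tcp position (m): 0.138 -0.080 0.536"}


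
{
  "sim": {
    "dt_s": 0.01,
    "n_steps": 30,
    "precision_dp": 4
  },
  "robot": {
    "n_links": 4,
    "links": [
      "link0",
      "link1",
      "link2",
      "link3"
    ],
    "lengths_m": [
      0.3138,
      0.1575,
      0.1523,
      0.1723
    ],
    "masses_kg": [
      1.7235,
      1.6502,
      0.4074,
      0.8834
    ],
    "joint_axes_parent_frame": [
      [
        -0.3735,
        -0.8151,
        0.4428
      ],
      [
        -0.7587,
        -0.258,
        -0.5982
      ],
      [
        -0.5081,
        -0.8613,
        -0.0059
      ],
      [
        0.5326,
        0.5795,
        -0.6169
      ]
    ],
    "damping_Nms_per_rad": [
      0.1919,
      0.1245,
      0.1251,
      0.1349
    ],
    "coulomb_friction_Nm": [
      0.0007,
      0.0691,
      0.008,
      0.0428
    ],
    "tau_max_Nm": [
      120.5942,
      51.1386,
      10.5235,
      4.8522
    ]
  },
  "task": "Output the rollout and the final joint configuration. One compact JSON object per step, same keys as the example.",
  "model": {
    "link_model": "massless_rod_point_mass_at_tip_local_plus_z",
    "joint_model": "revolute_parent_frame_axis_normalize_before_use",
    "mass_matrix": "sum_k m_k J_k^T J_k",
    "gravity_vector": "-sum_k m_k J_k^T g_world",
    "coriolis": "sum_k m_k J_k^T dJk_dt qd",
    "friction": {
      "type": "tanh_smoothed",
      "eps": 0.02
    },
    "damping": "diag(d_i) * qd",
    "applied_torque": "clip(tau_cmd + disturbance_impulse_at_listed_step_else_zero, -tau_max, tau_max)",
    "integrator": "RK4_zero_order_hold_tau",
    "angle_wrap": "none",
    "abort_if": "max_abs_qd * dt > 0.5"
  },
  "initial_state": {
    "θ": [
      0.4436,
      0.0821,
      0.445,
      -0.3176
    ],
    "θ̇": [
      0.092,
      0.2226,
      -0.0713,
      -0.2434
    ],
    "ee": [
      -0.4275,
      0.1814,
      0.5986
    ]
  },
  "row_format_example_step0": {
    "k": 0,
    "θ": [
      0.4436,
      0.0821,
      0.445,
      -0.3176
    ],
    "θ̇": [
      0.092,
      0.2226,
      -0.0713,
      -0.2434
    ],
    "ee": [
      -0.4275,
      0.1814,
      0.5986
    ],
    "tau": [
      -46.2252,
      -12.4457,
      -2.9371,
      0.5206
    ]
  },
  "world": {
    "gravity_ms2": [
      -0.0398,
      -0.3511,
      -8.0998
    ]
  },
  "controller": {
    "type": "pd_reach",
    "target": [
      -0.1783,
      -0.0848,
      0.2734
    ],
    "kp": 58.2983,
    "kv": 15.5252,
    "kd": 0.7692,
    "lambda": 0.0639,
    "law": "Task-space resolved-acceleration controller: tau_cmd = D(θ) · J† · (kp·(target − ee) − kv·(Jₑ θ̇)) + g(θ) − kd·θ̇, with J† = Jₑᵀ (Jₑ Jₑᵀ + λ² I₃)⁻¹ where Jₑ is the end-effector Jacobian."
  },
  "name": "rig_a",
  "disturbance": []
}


{"k":1,"\u03b8":[0.4412,0.0812,0.4546,-0.3177],"\u03b8\u0307":[-0.564,-0.3942,1.8388,-0.0998],"ee":[-0.4276,0.1816,0.5972],"tau":[-41.0787,-10.6449,-4.1987,0.4202]}
{"k":2,"\u03b8":[0.4333,0.0754,0.472,-0.3354],"\u03b8\u0307":[-1.0298,-0.7565,1.8446,-2.9461],"ee":[-0.4264,0.1806,0.5947],"tau":[-35.0512,-9.1103,-3.8654,2.5594]}
{"k":3,"\u03b8":[0.4203,0.0659,0.5133,-0.321],"\u03b8\u0307":[-1.5355,-1.1073,5.6961,4.2233],"ee":[-0.4241,0.1787,0.5924],"tau":[-30.9049,-7.6725,-6.0212,-3.2081]}
{"k":4,"\u03b8":[0.4057,0.0572,0.5109,-0.4205],"\u03b8\u0307":[-1.4732,-0.5073,-4.1666,-19.1253],"ee":[-0.4198,0.1763,0.5883],"tau":[-20.2083,-6.8622,1.3237,4.8522]}
{"k":5,"\u03b8":[0.3865,0.0453,0.5615,-0.412],"\u03b8\u0307":[-2.2634,-1.6422,11.3284,14.2802],"ee":[-0.4153,0.1739,0.5853],"tau":[-24.065,-6.1966,-9.5194,-4.8522]}
{"k":6,"\u03b8":[0.3671,0.0391,0.563,-0.514],"\u03b8\u0307":[-1.7489,0.4223,-7.6053,-26.5801],"ee":[-0.4086,0.1713,0.5807],"tau":[-8.0438,-5.8583,4.6498,4.8522]}
{"k":7,"\u03b8":[0.3451,0.0308,0.6028,-0.5335],"\u03b8\u0307":[-2.5157,-1.7859,11.9938,14.7975],"ee":[-0.402,0.1694,0.5771],"tau":[-18.2413,-6.0713,-9.7761,-4.8522]}
{"k":8,"\u03b8":[0.3234,0.0277,0.6118,-0.6198],"\u03b8\u0307":[-1.9562,0.9972,-7.0583,-25.0177],"ee":[-0.3939,0.1672,0.5722],"tau":[-1.0347,-5.1215,4.6427,4.8522]}
{"k":9,"\u03b8":[0.3005,0.0213,0.6484,-0.646],"\u03b8\u0307":[-2.516,-1.9149,11.2554,13.0465],"ee":[-0.3861,0.1653,0.5681],"tau":[-13.6188,-5.5348,-9.101,-4.8522]}
{"k":10,"\u03b8":[0.2783,0.0195,0.6607,-0.7225],"\u03b8\u0307":[-2.0072,1.2667,-6.1528,-22.6603],"ee":[-0.3774,0.1627,0.563],"tau":[3.2748,-4.2019,4.1738,4.8522]}
{"k":11,"\u03b8":[0.2559,0.0137,0.6937,-0.7538],"\u03b8\u0307":[-2.3909,-2.0453,10.1697,10.9308],"ee":[-0.3693,0.1602,0.5585],"tau":[-10.16,-4.7162,-8.2564,-4.8522]}
{"k":12,"\u03b8":[0.2345,0.0118,0.7077,-0.8232],"\u03b8\u0307":[-1.9592,1.3511,-5.2215,-20.294],"ee":[-0.3606,0.1569,0.5534],"tau":[5.8758,-3.2217,3.5588,4.8522]}
{"k":13,"\u03b8":[0.2134,0.0061,0.7368,-0.859],"\u03b8\u0307":[-2.2029,-2.1279,8.9752,8.8071],"ee":[-0.3525,0.1537,0.5487],"tau":[-7.5625,-3.8349,-7.3939,-4.8522]}
{"k":14,"\u03b8":[0.1934,0.0038,0.7513,-0.9234],"\u03b8\u0307":[-1.8533,1.343,-4.3582,-18.1371],"ee":[-0.344,0.1497,0.5434],"tau":[7.3896,-2.3021,2.907,4.8522]}
{"k":15,"\u03b8":[0.1739,-0.0019,0.7768,-0.9628],"\u03b8\u0307":[-1.9879,-2.1553,7.8295,6.9007],"ee":[-0.3362,0.1457,0.5385],"tau":[-5.6322,-3.0137,-6.6121,-4.8522]}
{"k":16,"\u03b8":[0.1556,-0.0047,0.7911,-1.0235],"\u03b8\u0307":[-1.7142,1.2983,-3.6009,-16.2656],"ee":[-0.3283,0.1409,0.5333],"tau":[8.2198,-1.5009,2.2791,4.8522]}
{"k":17,"\u03b8":[0.1381,-0.0102,0.8131,-1.0662],"\u03b8\u0307":[-1.7643,-2.1055,6.7333,5.14],"ee":[-0.3209,0.1363,0.5282],"tau":[-4.1418,-2.3171,-5.9003,-4.3529]}
{"k":18,"\u03b8":[0.1216,-0.0142,0.8295,-1.1184],"\u03b8\u0307":[-1.5631,1.0568,-2.4506,-13.5643],"ee":[-0.3137,0.1312,0.523],"tau":[7.915,-0.9328,1.3272,4.8522]}
{"k":19,"\u03b8":[0.1059,-0.0204,0.8514,-1.1564],"\u03b8\u0307":[-1.5485,-2.0515,5.8978,4.0818],"ee":[-0.307,0.1263,0.5181],"tau":[-3.1728,-1.7891,-5.3303,-3.4785]}
{"k":20,"\u03b8":[0.0912,-0.0264,0.8716,-1.1949],"\u03b8\u0307":[-1.4064,0.6403,-1.1684,-10.3814],"ee":[-0.3006,0.1212,0.5132],"tau":[6.7755,-0.6001,0.3139,4.8522]}
{"k":21,"\u03b8":[0.0773,-0.0346,0.8963,-1.2199],"\u03b8\u0307":[-1.3538,-2.0791,5.4338,4.0135],"ee":[-0.2948,0.1165,0.5086],"tau":[-2.8233,-1.4515,-4.9466,-3.44]}
{"k":22,"\u03b8":[0.0644,-0.0414,0.9162,-1.2514],"\u03b8\u0307":[-1.2512,0.5258,-0.8638,-9.1381],"ee":[-0.2891,0.1116,0.5042],"tau":[6.5817,-0.3039,0.0991,4.8522]}
{"k":23,"\u03b8":[0.0522,-0.0501,0.9396,-1.2721],"\u03b8\u0307":[-1.1781,-2.0729,4.9932,3.8767],"ee":[-0.2839,0.107,0.5],"tau":[-2.5915,-1.2102,-4.6092,-3.3379]}
{"k":24,"\u03b8":[0.0408,-0.0576,0.9592,-1.2977],"\u03b8\u0307":[-1.1091,0.4044,-0.5872,-8.0232],"ee":[-0.2788,0.1024,0.4959],"tau":[6.2348,-0.1076,-0.1254,4.8522]}
{"k":25,"\u03b8":[0.0301,-0.0668,0.9819,-1.3138],"\u03b8\u0307":[-1.0218,-2.075,4.6533,3.8595],"ee":[-0.2742,0.0981,0.492],"tau":[-2.5284,-1.0478,-4.3651,-3.3301]}
{"k":26,"\u03b8":[0.0201,-0.0747,1.0009,-1.335],"\u03b8\u0307":[-0.9811,0.3287,-0.4384,-7.2408],"ee":[-0.2697,0.0937,0.4882],"tau":[5.9777,0.0388,-0.2669,4.8522]}
{"k":27,"\u03b8":[0.0108,-0.0842,1.0224,-1.3478],"\u03b8\u0307":[-0.8827,-2.0681,4.3573,3.8319],"ee":[-0.2656,0.0896,0.4845],"tau":[-2.5169,-0.9311,-4.1718,-3.3093]}
{"k":28,"\u03b8":[0.002,-0.0925,1.0408,-1.3654],"\u03b8\u0307":[-0.8662,0.2613,-0.3177,-6.5777],"ee":[-0.2616,0.0855,0.4809],"tau":[5.7079,0.1429,-0.4022,4.8522]}
{"k":29,"\u03b8":[-0.0061,-0.1023,1.0615,-1.3754],"\u03b8\u0307":[-0.759,-2.0618,4.1109,3.8292],"ee":[-0.258,0.0817,0.4774],"tau":[-2.5524,-0.8471,-4.0263,-3.3063]}
{"k":30,"\u03b8":[-0.0137,-0.1108,1.0793,-1.39],"\u03b8\u0307":[-0.7637,0.2096,-0.236,-6.0457],"ee":[-0.2544,0.0779,0.474]}
{"summary": "final \u03b8 (rad): -0.0137 -0.1108 1.0793 -1.3900"}


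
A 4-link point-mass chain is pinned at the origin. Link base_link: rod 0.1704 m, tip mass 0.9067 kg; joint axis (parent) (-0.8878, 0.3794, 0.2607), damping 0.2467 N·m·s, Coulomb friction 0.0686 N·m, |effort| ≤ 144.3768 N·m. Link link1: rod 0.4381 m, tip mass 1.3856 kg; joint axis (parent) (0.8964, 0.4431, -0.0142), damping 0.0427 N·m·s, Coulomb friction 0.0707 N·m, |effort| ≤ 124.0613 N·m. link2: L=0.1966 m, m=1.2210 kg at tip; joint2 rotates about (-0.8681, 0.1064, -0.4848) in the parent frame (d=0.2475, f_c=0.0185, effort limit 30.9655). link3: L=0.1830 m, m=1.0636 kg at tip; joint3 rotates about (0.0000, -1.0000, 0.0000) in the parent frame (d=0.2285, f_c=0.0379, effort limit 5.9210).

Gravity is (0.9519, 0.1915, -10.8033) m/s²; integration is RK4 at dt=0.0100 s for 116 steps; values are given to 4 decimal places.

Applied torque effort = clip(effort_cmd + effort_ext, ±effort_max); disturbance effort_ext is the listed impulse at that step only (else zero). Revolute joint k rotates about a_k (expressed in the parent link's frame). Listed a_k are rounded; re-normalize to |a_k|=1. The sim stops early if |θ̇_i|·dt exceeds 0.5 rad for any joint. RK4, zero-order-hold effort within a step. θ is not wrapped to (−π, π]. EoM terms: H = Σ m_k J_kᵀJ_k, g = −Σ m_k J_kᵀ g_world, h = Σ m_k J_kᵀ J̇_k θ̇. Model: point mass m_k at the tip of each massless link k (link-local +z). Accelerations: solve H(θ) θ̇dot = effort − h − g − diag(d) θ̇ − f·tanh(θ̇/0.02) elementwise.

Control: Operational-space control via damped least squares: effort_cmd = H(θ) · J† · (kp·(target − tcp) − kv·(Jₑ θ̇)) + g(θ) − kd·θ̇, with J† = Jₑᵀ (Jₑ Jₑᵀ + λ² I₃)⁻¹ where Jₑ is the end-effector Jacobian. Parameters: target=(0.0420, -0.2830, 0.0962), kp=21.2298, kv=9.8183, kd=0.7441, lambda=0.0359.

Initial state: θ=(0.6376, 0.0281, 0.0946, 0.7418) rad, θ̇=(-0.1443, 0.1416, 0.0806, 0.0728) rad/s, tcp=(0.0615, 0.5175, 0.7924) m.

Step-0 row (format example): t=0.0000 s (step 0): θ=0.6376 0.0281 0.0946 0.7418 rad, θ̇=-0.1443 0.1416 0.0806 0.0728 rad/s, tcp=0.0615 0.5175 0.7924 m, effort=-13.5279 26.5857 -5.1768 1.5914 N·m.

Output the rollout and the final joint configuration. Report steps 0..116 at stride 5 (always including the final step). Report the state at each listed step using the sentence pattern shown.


t=0.0500 s (step 5): θ=0.6566 0.0761 0.1014 0.8672 rad, θ̇=0.7099 1.4555 0.0265 3.3123 rad/s, tcp=0.0692 0.4984 0.7878 m, effort=-16.1094 14.8339 -4.3161 -0.6624 N·m.
t=0.1000 s (step 10): θ=0.6985 0.1579 0.0947 1.0281 rad, θ̇=0.9173 1.7456 -0.2895 3.0787 rad/s, tcp=0.0931 0.4711 0.7782 m, effort=-17.7859 7.5875 -3.6027 -0.2438 N·m.
t=0.1500 s (step 15): θ=0.7449 0.2456 0.0735 1.1749 rad, θ̇=0.9184 1.7327 -0.5488 2.8107 rad/s, tcp=0.1231 0.4408 0.7662 m, effort=-18.9484 3.8748 -3.1291 -0.1565 N·m.
t=0.2000 s (step 20): θ=0.7887 0.3293 0.0411 1.3103 rad, θ̇=0.8235 1.6036 -0.7354 2.6145 rad/s, tcp=0.1521 0.4089 0.7518 m, effort=-19.8303 2.0440 -2.7829 -0.2965 N·m.
t=0.2500 s (step 25): θ=0.8263 0.4054 0.0012 1.4370 rad, θ̇=0.6775 1.4388 -0.8570 2.4618 rad/s, tcp=0.1770 0.3759 0.7356 m, effort=-20.4017 1.1331 -2.4779 -0.5362 N·m.
t=0.3000 s (step 30): θ=0.8559 0.4731 -0.0436 1.5567 rad, θ̇=0.5023 1.2735 -0.9289 2.3320 rad/s, tcp=0.1970 0.3421 0.7184 m, effort=-20.6037 0.6012 -2.1637 -0.8043 N·m.
t=0.3500 s (step 35): θ=0.8763 0.5329 -0.0910 1.6702 rad, θ̇=0.3102 1.1206 -0.9663 2.2138 rad/s, tcp=0.2120 0.3077 0.7010 m, effort=-20.4250 0.1596 -1.8210 -1.0618 N·m.
t=0.4000 s (step 40): θ=0.8867 0.5854 -0.1397 1.7781 rad, θ̇=0.1084 0.9825 -0.9804 2.1018 rad/s, tcp=0.2225 0.2726 0.6841 m, effort=-19.8974 -0.3307 -1.4501 -1.2874 N·m.
t=0.4500 s (step 45): θ=0.8870 0.6314 -0.1888 1.8804 rad, θ̇=-0.0950 0.8578 -0.9888 1.9910 rad/s, tcp=0.2292 0.2368 0.6681 m, effort=-19.0875 -0.9353 -1.0534 -1.4679 N·m.
t=0.5000 s (step 50): θ=0.8772 0.6714 -0.2380 1.9773 rad, θ̇=-0.3007 0.7430 -0.9797 1.8871 rad/s, tcp=0.2325 0.2003 0.6533 m, effort=-18.0658 -1.6399 -0.6601 -1.6026 N·m.
t=0.5500 s (step 55): θ=0.8569 0.7058 -0.2865 2.0692 rad, θ̇=-0.5104 0.6308 -0.9593 1.7910 rad/s, tcp=0.2329 0.1632 0.6398 m, effort=-16.8269 -2.4501 -0.2740 -1.6873 N·m.
t=0.6000 s (step 60): θ=0.8261 0.7345 -0.3338 2.1565 rad, θ̇=-0.7224 0.5167 -0.9344 1.7042 rad/s, tcp=0.2305 0.1253 0.6274 m, effort=-15.4090 -3.3528 0.0974 -1.7213 N·m.
t=0.6500 s (step 65): θ=0.7846 0.7573 -0.3798 2.2398 rad, θ̇=-0.9362 0.3970 -0.9086 1.6291 rad/s, tcp=0.2255 0.0868 0.6162 m, effort=-13.8478 -4.3225 0.4447 -1.7057 N·m.
t=0.7000 s (step 70): θ=0.7325 0.7740 -0.4246 2.3196 rad, θ̇=-1.1511 0.2692 -0.8859 1.5680 rad/s, tcp=0.2181 0.0475 0.6059 m, effort=-12.1730 -5.3275 0.7592 -1.6422 N·m.
t=0.7500 s (step 75): θ=0.6695 0.7841 -0.4685 2.3969 rad, θ̇=-1.3665 0.1318 -0.8715 1.5229 rad/s, tcp=0.2081 0.0075 0.5961 m, effort=-10.4072 -6.3285 1.0319 -1.5327 N·m.
t=0.8000 s (step 80): θ=0.5959 0.7871 -0.5120 2.4722 rad, θ̇=-1.5807 -0.0126 -0.8685 1.4936 rad/s, tcp=0.1957 -0.0332 0.5866 m, effort=-8.5611 -7.2840 1.2497 -1.3780 N·m.
t=0.8500 s (step 85): θ=0.5117 0.7830 -0.5555 2.5464 rad, θ̇=-1.7862 -0.1524 -0.8853 1.4747 rad/s, tcp=0.1807 -0.0747 0.5769 m, effort=-6.5754 -8.1807 1.4034 -1.1776 N·m.
t=0.9000 s (step 90): θ=0.4175 0.7719 -0.6014 2.6198 rad, θ̇=-1.9764 -0.2878 -0.9602 1.4587 rad/s, tcp=0.1633 -0.1169 0.5663 m, effort=-4.2480 -8.8436 1.4860 -0.9293 N·m.
t=0.9500 s (step 95): θ=0.3150 0.7550 -0.6529 2.6915 rad, θ̇=-2.1103 -0.3731 -1.1097 1.3904 rad/s, tcp=0.1437 -0.1599 0.5542 m, effort=-0.8692 -9.2056 1.4867 -0.6062 N·m.
t=1.0000 s (step 100): θ=0.2093 0.7372 -0.7139 2.7557 rad, θ̇=-2.0774 -0.2996 -1.3408 1.1344 rad/s, tcp=0.1227 -0.2032 0.5397 m, effort=5.1739 -9.5488 1.4831 -0.1541 N·m.
t=1.0500 s (step 105): θ=0.1130 0.7303 -0.7868 2.7992 rad, θ̇=-1.7145 0.0729 -1.5580 0.5590 rad/s, tcp=0.1030 -0.2455 0.5213 m, effort=13.6372 -11.0316 1.6713 0.4122 N·m.
t=1.1000 s (step 110): θ=0.0429 0.7483 -0.8670 2.8103 rad, θ̇=-1.0673 0.6582 -1.6148 -0.0699 rad/s, tcp=0.0888 -0.2838 0.4980 m, effort=19.0830 -13.9814 2.0218 0.7950 N·m.
t=1.1500 s (step 115): θ=0.0064 0.7949 -0.9461 2.7973 rad, θ̇=-0.4026 1.1838 -1.5336 -0.4214 rad/s, tcp=0.0835 -0.3145 0.4710 m, effort=19.8273 -16.9167 2.3270 0.8292 N·m.
t=1.1600 s (step 116): θ=0.0030 0.8072 -0.9613 2.7929 rad, θ̇=-0.2831 1.2673 -1.5090 -0.4663 rad/s, tcp=0.0835 -0.3196 0.4653 m.
final θ (rad): 0.0030 0.8072 -0.9613 2.7929


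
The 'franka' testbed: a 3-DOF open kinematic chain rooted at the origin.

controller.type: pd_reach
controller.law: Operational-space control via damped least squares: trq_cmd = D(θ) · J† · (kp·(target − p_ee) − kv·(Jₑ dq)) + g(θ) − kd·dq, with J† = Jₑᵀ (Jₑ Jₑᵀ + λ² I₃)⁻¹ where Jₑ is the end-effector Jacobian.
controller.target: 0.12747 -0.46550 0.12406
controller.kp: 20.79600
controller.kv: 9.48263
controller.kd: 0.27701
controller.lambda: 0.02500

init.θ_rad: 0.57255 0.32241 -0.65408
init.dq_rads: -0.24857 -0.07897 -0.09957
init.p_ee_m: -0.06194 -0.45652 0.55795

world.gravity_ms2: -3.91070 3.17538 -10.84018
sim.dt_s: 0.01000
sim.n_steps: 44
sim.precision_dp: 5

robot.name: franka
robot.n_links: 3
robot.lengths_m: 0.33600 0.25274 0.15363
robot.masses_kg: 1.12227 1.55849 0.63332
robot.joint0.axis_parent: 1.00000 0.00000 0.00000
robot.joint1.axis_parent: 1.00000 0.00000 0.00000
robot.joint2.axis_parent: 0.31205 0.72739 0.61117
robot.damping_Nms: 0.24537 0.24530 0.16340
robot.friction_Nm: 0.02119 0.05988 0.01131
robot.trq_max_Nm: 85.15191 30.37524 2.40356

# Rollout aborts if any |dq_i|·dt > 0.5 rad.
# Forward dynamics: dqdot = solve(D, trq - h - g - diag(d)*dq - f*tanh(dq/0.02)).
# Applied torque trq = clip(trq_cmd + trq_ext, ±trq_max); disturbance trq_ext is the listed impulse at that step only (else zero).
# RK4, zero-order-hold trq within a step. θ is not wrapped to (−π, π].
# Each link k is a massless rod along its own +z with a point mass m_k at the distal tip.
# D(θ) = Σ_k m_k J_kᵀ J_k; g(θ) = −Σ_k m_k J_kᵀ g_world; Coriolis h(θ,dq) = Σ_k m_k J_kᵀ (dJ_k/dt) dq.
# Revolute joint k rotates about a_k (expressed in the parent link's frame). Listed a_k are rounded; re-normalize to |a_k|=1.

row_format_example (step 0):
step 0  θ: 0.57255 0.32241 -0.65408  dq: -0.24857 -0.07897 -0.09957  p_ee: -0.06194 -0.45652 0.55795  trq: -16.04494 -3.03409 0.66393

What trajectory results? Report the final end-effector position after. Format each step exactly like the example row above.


step 1  θ: 0.56689 0.32814 -0.65335  dq: -0.87140 1.19725 0.24573  p_ee: -0.06189 -0.45501 0.55893  trq: -15.72013 -3.57376 0.52821
step 2  θ: 0.55573 0.34494 -0.64951  dq: -1.35455 2.14677 0.52622  p_ee: -0.06162 -0.45375 0.55928  trq: -15.01212 -3.88775 0.42655
step 3  θ: 0.54034 0.36988 -0.64309  dq: -1.71940 2.82750 0.76217  p_ee: -0.06116 -0.45254 0.55915  trq: -13.86472 -3.99970 0.34912
step 4  θ: 0.52183 0.40046 -0.63455  dq: -1.97952 3.28269 0.94752  p_ee: -0.06054 -0.45123 0.55866  trq: -12.37104 -3.95296 0.29469
step 5  θ: 0.50119 0.43465 -0.62444  dq: -2.14840 3.55348 1.07664  p_ee: -0.05980 -0.44971 0.55788  trq: -10.71760 -3.80703 0.26189
step 6  θ: 0.47924 0.47082 -0.61330  dq: -2.24183 3.68160 1.15165  p_ee: -0.05898 -0.44794 0.55687  trq: -9.08433 -3.61819 0.24729
step 7  θ: 0.45666 0.50773 -0.60163  dq: -2.27673 3.70681 1.18164  p_ee: -0.05810 -0.44589 0.55568  trq: -7.59039 -3.42762 0.24592
step 8  θ: 0.43395 0.54455 -0.58983  dq: -2.26896 3.66315 1.17887  p_ee: -0.05721 -0.44360 0.55434  trq: -6.29113 -3.25978 0.25266
step 9  θ: 0.41147 0.58071 -0.57815  dq: -2.23171 3.57708 1.15512  p_ee: -0.05631 -0.44111 0.55286  trq: -5.19741 -3.12622 0.26314
step 10  θ: 0.38945 0.61589 -0.56678  dq: -2.17511 3.46758 1.11981  p_ee: -0.05542 -0.43847 0.55126  trq: -4.29593 -3.03028 0.27426
step 11  θ: 0.36806 0.64992 -0.55578  dq: -2.10650 3.34748 1.07954  p_ee: -0.05455 -0.43573 0.54954  trq: -3.56330 -2.97073 0.28408
step 12  θ: 0.34739 0.68275 -0.54519  dq: -2.03099 3.22496 1.03848  p_ee: -0.05370 -0.43294 0.54771  trq: -2.97390 -2.94417 0.29157
step 13  θ: 0.32749 0.71436 -0.53500  dq: -1.95202 3.10494 0.99901  p_ee: -0.05288 -0.43016 0.54576  trq: -2.50368 -2.94642 0.29634
step 14  θ: 0.30839 0.74480 -0.52520  dq: -1.87186 2.99016 0.96231  p_ee: -0.05208 -0.42740 0.54369  trq: -2.13160 -2.97318 0.29839
step 15  θ: 0.29009 0.77413 -0.51575  dq: -1.79197 2.88195 0.92882  p_ee: -0.05130 -0.42471 0.54150  trq: -1.83990 -3.02045 0.29791
step 16  θ: 0.27257 0.80241 -0.50661  dq: -1.71327 2.78075 0.89859  p_ee: -0.05054 -0.42211 0.53918  trq: -1.61392 -3.08466 0.29520
step 17  θ: 0.25584 0.82972 -0.49776  dq: -1.63631 2.68649 0.87143  p_ee: -0.04980 -0.41961 0.53673  trq: -1.44163 -3.16268 0.29057
step 18  θ: 0.23986 0.85612 -0.48917  dq: -1.56140 2.59880 0.84706  p_ee: -0.04907 -0.41724 0.53416  trq: -1.31325 -3.25182 0.28434
step 19  θ: 0.22462 0.88168 -0.48082  dq: -1.48869 2.51714 0.82517  p_ee: -0.04836 -0.41499 0.53146  trq: -1.22084 -3.34978 0.27680
step 20  θ: 0.21009 0.90645 -0.47267  dq: -1.41825 2.44094 0.80544  p_ee: -0.04766 -0.41289 0.52864  trq: -1.15792 -3.45462 0.26821
step 21  θ: 0.19626 0.93048 -0.46470  dq: -1.35007 2.36960 0.78760  p_ee: -0.04697 -0.41092 0.52569  trq: -1.11923 -3.56469 0.25879
step 22  θ: 0.18310 0.95382 -0.45691  dq: -1.28411 2.30255 0.77140  p_ee: -0.04630 -0.40910 0.52261  trq: -1.10048 -3.67861 0.24874
step 23  θ: 0.17058 0.97651 -0.44928  dq: -1.22030 2.23928 0.75660  p_ee: -0.04563 -0.40742 0.51943  trq: -1.09814 -3.79522 0.23821
step 24  θ: 0.15870 0.99859 -0.44178  dq: -1.15858 2.17931 0.74303  p_ee: -0.04497 -0.40589 0.51613  trq: -1.10933 -3.91351 0.22735
step 25  θ: 0.14742 1.02008 -0.43442  dq: -1.09885 2.12223 0.73051  p_ee: -0.04431 -0.40449 0.51272  trq: -1.13169 -4.03268 0.21628
step 26  θ: 0.13672 1.04102 -0.42717  dq: -1.04105 2.06766 0.71890  p_ee: -0.04366 -0.40323 0.50921  trq: -1.16326 -4.15202 0.20508
step 27  θ: 0.12660 1.06142 -0.42004  dq: -0.98510 2.01528 0.70808  p_ee: -0.04302 -0.40210 0.50561  trq: -1.20243 -4.27094 0.19385
step 28  θ: 0.11702 1.08131 -0.41301  dq: -0.93091 1.96483 0.69795  p_ee: -0.04239 -0.40111 0.50191  trq: -1.24787 -4.38897 0.18265
step 29  θ: 0.10798 1.10070 -0.40608  dq: -0.87844 1.91605 0.68841  p_ee: -0.04176 -0.40023 0.49813  trq: -1.29848 -4.50568 0.17154
step 30  θ: 0.09945 1.11962 -0.39925  dq: -0.82760 1.86876 0.67940  p_ee: -0.04114 -0.39948 0.49427  trq: -1.35333 -4.62075 0.16056
step 31  θ: 0.09143 1.13806 -0.39250  dq: -0.77834 1.82277 0.67085  p_ee: -0.04052 -0.39883 0.49034  trq: -1.41165 -4.73388 0.14976
step 32  θ: 0.08389 1.15606 -0.38583  dq: -0.73062 1.77795 0.66269  p_ee: -0.03990 -0.39830 0.48634  trq: -1.47283 -4.84485 0.13918
step 33  θ: 0.07682 1.17361 -0.37925  dq: -0.68437 1.73417 0.65490  p_ee: -0.03929 -0.39787 0.48228  trq: -1.53632 -4.95346 0.12883
step 34  θ: 0.07020 1.19073 -0.37274  dq: -0.63957 1.69134 0.64742  p_ee: -0.03868 -0.39754 0.47817  trq: -1.60168 -5.05957 0.11874
step 35  θ: 0.06402 1.20743 -0.36630  dq: -0.59615 1.64936 0.64022  p_ee: -0.03808 -0.39730 0.47400  trq: -1.66854 -5.16304 0.10892
step 36  θ: 0.05828 1.22371 -0.35994  dq: -0.55409 1.60818 0.63327  p_ee: -0.03748 -0.39714 0.46979  trq: -1.73659 -5.26379 0.09940
step 37  θ: 0.05294 1.23958 -0.35364  dq: -0.51335 1.56772 0.62655  p_ee: -0.03689 -0.39707 0.46555  trq: -1.80558 -5.36174 0.09017
step 38  θ: 0.04801 1.25505 -0.34741  dq: -0.47391 1.52796 0.62003  p_ee: -0.03630 -0.39707 0.46127  trq: -1.87528 -5.45685 0.08126
step 39  θ: 0.04346 1.27013 -0.34124  dq: -0.43571 1.48884 0.61370  p_ee: -0.03571 -0.39715 0.45697  trq: -1.94552 -5.54907 0.07266
step 40  θ: 0.03929 1.28482 -0.33514  dq: -0.39876 1.45035 0.60754  p_ee: -0.03512 -0.39730 0.45264  trq: -2.01615 -5.63839 0.06438
step 41  θ: 0.03549 1.29913 -0.32909  dq: -0.36300 1.41246 0.60153  p_ee: -0.03454 -0.39750 0.44829  trq: -2.08703 -5.72480 0.05643
step 42  θ: 0.03203 1.31306 -0.32311  dq: -0.32842 1.37515 0.59567  p_ee: -0.03397 -0.39777 0.44394  trq: -2.15806 -5.80831 0.04879
step 43  θ: 0.02892 1.32662 -0.31718  dq: -0.29500 1.33841 0.58994  p_ee: -0.03339 -0.39809 0.43957  trq: -2.22914 -5.88893 0.04148
step 44  θ: 0.02613 1.33982 -0.31131  dq: -0.26271 1.30224 0.58434  p_ee: -0.03282 -0.39847 0.43520
final p_ee position (m): -0.03282 -0.39847 0.43520
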